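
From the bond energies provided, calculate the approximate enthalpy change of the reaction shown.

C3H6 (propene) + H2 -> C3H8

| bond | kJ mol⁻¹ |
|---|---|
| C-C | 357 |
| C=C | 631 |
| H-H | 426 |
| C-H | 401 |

ΔH ≈ −102 kJ

Bonds broken (reactants):
  C-C: 1 × 357 = 357
  C-H: 6 × 401 = 2406
  C=C: 1 × 631 = 631
  H-H: 1 × 426 = 426
  Σ(broken) = 3820 kJ
Bonds formed (products):
  C-C: 2 × 357 = 714
  C-H: 8 × 401 = 3208
  Σ(formed) = 3922 kJ
ΔH = Σ(broken) − Σ(formed) = 3820 − 3922 = −102 kJ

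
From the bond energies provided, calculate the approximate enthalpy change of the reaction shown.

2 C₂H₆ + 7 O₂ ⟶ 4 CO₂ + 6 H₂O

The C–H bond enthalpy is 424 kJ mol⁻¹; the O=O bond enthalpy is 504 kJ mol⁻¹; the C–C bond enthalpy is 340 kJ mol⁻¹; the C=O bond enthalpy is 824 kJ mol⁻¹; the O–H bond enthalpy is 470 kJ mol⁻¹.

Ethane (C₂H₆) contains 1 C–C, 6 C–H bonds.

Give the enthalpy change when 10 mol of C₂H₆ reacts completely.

Bonds broken (reactants):
  C–C: 2 × 340 = 680
  C–H: 12 × 424 = 5088
  O=O: 7 × 504 = 3528
  Σ(broken) = 9296 kJ
Bonds formed (products):
  C=O: 8 × 824 = 6592
  O–H: 12 × 470 = 5640
  Σ(formed) = 12232 kJ
ΔH = Σ(broken) − Σ(formed) = 9296 − 12232 = −2936 kJ
For 5× the reaction as written: 5 × (−2936) = −14680 kJ

ΔH = −14680 kJ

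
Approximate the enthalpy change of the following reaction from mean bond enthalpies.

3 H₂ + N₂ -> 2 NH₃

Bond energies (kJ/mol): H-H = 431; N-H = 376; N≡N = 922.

Bonds broken (reactants):
  H-H: 3 × 431 = 1293
  N≡N: 1 × 922 = 922
  Σ(broken) = 2215 kJ
Bonds formed (products):
  N-H: 6 × 376 = 2256
  Σ(formed) = 2256 kJ
ΔH = Σ(broken) − Σ(formed) = 2215 − 2256 = −41 kJ

ΔH ≈ −41 kJ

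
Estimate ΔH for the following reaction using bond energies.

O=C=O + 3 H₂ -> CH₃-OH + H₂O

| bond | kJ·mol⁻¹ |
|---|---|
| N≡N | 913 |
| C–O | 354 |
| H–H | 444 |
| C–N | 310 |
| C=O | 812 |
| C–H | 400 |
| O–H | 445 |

Bonds broken (reactants):
  C=O: 2 × 812 = 1624
  H–H: 3 × 444 = 1332
  Σ(broken) = 2956 kJ
Bonds formed (products):
  C–H: 3 × 400 = 1200
  C–O: 1 × 354 = 354
  O–H: 3 × 445 = 1335
  Σ(formed) = 2889 kJ
ΔH = Σ(broken) − Σ(formed) = 2956 − 2889 = +67 kJ

ΔH ≈ +67 kJ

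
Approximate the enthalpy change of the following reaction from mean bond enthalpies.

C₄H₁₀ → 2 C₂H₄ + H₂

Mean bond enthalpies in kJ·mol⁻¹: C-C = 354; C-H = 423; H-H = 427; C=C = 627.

ΔH ≈ +227 kJ

Bonds broken (reactants):
  C-C: 3 × 354 = 1062
  C-H: 10 × 423 = 4230
  Σ(broken) = 5292 kJ
Bonds formed (products):
  C-H: 8 × 423 = 3384
  C=C: 2 × 627 = 1254
  H-H: 1 × 427 = 427
  Σ(formed) = 5065 kJ
ΔH = Σ(broken) − Σ(formed) = 5292 − 5065 = +227 kJ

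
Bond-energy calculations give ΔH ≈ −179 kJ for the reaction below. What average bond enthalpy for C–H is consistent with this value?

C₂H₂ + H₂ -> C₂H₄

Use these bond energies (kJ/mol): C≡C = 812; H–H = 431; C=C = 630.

Let D be the C–H bond energy.
Σ(broken) = 1×812 + 2×D + 1×431 = 1243 + 2D
Σ(formed) = 4×D + 1×630 = 630 + 4D
ΔH = Σ(broken) − Σ(formed) = (1243 + 2D) − (630 + 4D) = +613 − 2D
Setting this equal to −179 kJ gives 2D = 792, so D = 396 kJ/mol.

D(C–H) ≈ 396 kJ/mol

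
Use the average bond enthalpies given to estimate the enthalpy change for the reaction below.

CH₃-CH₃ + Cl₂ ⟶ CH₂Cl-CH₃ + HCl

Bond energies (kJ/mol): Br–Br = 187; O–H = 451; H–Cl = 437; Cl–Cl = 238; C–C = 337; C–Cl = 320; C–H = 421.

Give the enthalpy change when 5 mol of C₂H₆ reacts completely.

ΔH = −490 kJ

Bonds broken (reactants):
  C–C: 1 × 337 = 337
  C–H: 6 × 421 = 2526
  Cl–Cl: 1 × 238 = 238
  Σ(broken) = 3101 kJ
Bonds formed (products):
  C–C: 1 × 337 = 337
  C–Cl: 1 × 320 = 320
  C–H: 5 × 421 = 2105
  H–Cl: 1 × 437 = 437
  Σ(formed) = 3199 kJ
ΔH = Σ(broken) − Σ(formed) = 3101 − 3199 = −98 kJ
For 5× the reaction as written: 5 × (−98) = −490 kJ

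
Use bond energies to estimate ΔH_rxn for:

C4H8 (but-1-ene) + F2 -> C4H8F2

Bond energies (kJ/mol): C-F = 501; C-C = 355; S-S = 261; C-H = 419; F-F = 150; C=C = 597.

ΔH ≈ −610 kJ

Bonds broken (reactants):
  C-C: 2 × 355 = 710
  C-H: 8 × 419 = 3352
  C=C: 1 × 597 = 597
  F-F: 1 × 150 = 150
  Σ(broken) = 4809 kJ
Bonds formed (products):
  C-C: 3 × 355 = 1065
  C-F: 2 × 501 = 1002
  C-H: 8 × 419 = 3352
  Σ(formed) = 5419 kJ
ΔH = Σ(broken) − Σ(formed) = 4809 − 5419 = −610 kJ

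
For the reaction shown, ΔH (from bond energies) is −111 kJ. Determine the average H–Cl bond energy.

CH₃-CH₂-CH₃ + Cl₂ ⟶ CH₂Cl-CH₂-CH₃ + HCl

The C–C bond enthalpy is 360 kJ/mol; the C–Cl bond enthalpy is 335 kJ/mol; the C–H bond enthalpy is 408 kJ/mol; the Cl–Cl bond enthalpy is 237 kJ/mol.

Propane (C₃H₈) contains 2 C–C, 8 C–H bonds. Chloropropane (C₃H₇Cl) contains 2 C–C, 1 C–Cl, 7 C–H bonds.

D(H–Cl) ≈ 421 kJ/mol

Let D be the H–Cl bond energy.
Σ(broken) = 2×360 + 8×408 + 1×237 = 4221
Σ(formed) = 2×360 + 1×335 + 7×408 + 1×D = 3911 + D
ΔH = Σ(broken) − Σ(formed) = (4221) − (3911 + D) = +310 − D
Setting this equal to −111 kJ gives D = 421 kJ/mol.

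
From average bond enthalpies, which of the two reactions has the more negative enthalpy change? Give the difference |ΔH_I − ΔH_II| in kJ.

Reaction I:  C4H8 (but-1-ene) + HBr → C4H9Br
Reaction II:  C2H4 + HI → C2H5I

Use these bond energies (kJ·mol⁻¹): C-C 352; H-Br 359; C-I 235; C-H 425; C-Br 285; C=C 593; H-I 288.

Reaction I:
  Bonds broken (reactants):
    C-C: 2 × 352 = 704
    C-H: 8 × 425 = 3400
    C=C: 1 × 593 = 593
    H-Br: 1 × 359 = 359
    Σ(broken) = 5056 kJ
  Bonds formed (products):
    C-Br: 1 × 285 = 285
    C-C: 3 × 352 = 1056
    C-H: 9 × 425 = 3825
    Σ(formed) = 5166 kJ
  ΔH_I = 5056 − 5166 = −110 kJ
Reaction II:
  Bonds broken (reactants):
    C-H: 4 × 425 = 1700
    C=C: 1 × 593 = 593
    H-I: 1 × 288 = 288
    Σ(broken) = 2581 kJ
  Bonds formed (products):
    C-C: 1 × 352 = 352
    C-H: 5 × 425 = 2125
    C-I: 1 × 235 = 235
    Σ(formed) = 2712 kJ
  ΔH_II = 2581 − 2712 = −131 kJ
ΔH_I − ΔH_II = +21 kJ, so reaction II has the more negative ΔH; |ΔH_I − ΔH_II| = 21 kJ.

Reaction II, by 21 kJ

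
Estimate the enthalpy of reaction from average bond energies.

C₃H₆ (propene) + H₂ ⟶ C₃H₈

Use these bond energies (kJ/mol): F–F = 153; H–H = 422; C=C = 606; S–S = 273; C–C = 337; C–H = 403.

Bonds broken (reactants):
  C–C: 1 × 337 = 337
  C–H: 6 × 403 = 2418
  C=C: 1 × 606 = 606
  H–H: 1 × 422 = 422
  Σ(broken) = 3783 kJ
Bonds formed (products):
  C–C: 2 × 337 = 674
  C–H: 8 × 403 = 3224
  Σ(formed) = 3898 kJ
ΔH = Σ(broken) − Σ(formed) = 3783 − 3898 = −115 kJ

ΔH ≈ −115 kJ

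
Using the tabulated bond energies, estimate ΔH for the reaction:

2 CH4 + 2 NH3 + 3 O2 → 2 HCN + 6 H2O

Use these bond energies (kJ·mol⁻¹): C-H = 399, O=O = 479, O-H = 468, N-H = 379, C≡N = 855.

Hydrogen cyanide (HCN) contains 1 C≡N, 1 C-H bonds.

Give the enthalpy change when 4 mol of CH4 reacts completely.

Bonds broken (reactants):
  C-H: 8 × 399 = 3192
  N-H: 6 × 379 = 2274
  O=O: 3 × 479 = 1437
  Σ(broken) = 6903 kJ
Bonds formed (products):
  C≡N: 2 × 855 = 1710
  C-H: 2 × 399 = 798
  O-H: 12 × 468 = 5616
  Σ(formed) = 8124 kJ
ΔH = Σ(broken) − Σ(formed) = 6903 − 8124 = −1221 kJ
For 2× the reaction as written: 2 × (−1221) = −2442 kJ

ΔH = −2442 kJ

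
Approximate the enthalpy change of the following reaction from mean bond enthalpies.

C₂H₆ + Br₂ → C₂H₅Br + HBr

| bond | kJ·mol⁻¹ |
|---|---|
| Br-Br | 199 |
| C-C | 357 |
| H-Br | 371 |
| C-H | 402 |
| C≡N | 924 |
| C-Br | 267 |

ΔH ≈ −37 kJ

Bonds broken (reactants):
  Br-Br: 1 × 199 = 199
  C-C: 1 × 357 = 357
  C-H: 6 × 402 = 2412
  Σ(broken) = 2968 kJ
Bonds formed (products):
  C-Br: 1 × 267 = 267
  C-C: 1 × 357 = 357
  C-H: 5 × 402 = 2010
  H-Br: 1 × 371 = 371
  Σ(formed) = 3005 kJ
ΔH = Σ(broken) − Σ(formed) = 2968 − 3005 = −37 kJ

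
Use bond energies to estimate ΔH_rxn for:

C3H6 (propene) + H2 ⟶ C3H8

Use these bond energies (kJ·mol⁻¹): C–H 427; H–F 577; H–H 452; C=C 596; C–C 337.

Bonds broken (reactants):
  C–C: 1 × 337 = 337
  C–H: 6 × 427 = 2562
  C=C: 1 × 596 = 596
  H–H: 1 × 452 = 452
  Σ(broken) = 3947 kJ
Bonds formed (products):
  C–C: 2 × 337 = 674
  C–H: 8 × 427 = 3416
  Σ(formed) = 4090 kJ
ΔH = Σ(broken) − Σ(formed) = 3947 − 4090 = −143 kJ

ΔH ≈ −143 kJ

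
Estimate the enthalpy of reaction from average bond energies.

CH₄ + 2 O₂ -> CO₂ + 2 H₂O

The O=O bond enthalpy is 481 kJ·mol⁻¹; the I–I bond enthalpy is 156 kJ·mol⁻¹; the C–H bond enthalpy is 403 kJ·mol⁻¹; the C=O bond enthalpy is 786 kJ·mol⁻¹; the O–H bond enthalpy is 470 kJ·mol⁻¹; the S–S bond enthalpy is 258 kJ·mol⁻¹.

ΔH ≈ −878 kJ

Bonds broken (reactants):
  C–H: 4 × 403 = 1612
  O=O: 2 × 481 = 962
  Σ(broken) = 2574 kJ
Bonds formed (products):
  C=O: 2 × 786 = 1572
  O–H: 4 × 470 = 1880
  Σ(formed) = 3452 kJ
ΔH = Σ(broken) − Σ(formed) = 2574 − 3452 = −878 kJ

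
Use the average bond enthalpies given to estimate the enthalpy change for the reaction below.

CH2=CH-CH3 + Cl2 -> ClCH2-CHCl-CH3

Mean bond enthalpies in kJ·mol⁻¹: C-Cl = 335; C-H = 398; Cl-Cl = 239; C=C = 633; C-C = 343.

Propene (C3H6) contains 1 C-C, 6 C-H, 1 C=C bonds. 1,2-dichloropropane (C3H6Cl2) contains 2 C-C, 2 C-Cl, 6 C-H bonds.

ΔH ≈ −141 kJ

Bonds broken (reactants):
  C-C: 1 × 343 = 343
  C-H: 6 × 398 = 2388
  C=C: 1 × 633 = 633
  Cl-Cl: 1 × 239 = 239
  Σ(broken) = 3603 kJ
Bonds formed (products):
  C-C: 2 × 343 = 686
  C-Cl: 2 × 335 = 670
  C-H: 6 × 398 = 2388
  Σ(formed) = 3744 kJ
ΔH = Σ(broken) − Σ(formed) = 3603 − 3744 = −141 kJ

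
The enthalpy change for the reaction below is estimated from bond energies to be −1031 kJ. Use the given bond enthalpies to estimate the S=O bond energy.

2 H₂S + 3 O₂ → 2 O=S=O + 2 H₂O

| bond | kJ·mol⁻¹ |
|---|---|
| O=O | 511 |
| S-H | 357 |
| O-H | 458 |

D(S=O) ≈ 540 kJ/mol

Let D be the S=O bond energy.
Σ(broken) = 3×511 + 4×357 = 2961
Σ(formed) = 4×458 + 4×D = 1832 + 4D
ΔH = Σ(broken) − Σ(formed) = (2961) − (1832 + 4D) = +1129 − 4D
Setting this equal to −1031 kJ gives 4D = 2160, so D = 540 kJ/mol.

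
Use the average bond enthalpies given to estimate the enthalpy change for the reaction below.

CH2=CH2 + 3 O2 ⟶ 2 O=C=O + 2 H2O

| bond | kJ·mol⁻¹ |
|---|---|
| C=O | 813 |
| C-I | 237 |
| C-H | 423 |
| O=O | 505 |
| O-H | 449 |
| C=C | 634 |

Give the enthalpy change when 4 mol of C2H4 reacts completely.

ΔH = −4828 kJ

Bonds broken (reactants):
  C-H: 4 × 423 = 1692
  C=C: 1 × 634 = 634
  O=O: 3 × 505 = 1515
  Σ(broken) = 3841 kJ
Bonds formed (products):
  C=O: 4 × 813 = 3252
  O-H: 4 × 449 = 1796
  Σ(formed) = 5048 kJ
ΔH = Σ(broken) − Σ(formed) = 3841 − 5048 = −1207 kJ
For 4× the reaction as written: 4 × (−1207) = −4828 kJ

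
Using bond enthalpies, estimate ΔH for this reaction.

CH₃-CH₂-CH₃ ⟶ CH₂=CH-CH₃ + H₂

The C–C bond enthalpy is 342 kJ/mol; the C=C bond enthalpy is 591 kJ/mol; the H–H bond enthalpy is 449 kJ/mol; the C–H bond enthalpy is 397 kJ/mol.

ΔH ≈ +96 kJ

Bonds broken (reactants):
  C–C: 2 × 342 = 684
  C–H: 8 × 397 = 3176
  Σ(broken) = 3860 kJ
Bonds formed (products):
  C–C: 1 × 342 = 342
  C–H: 6 × 397 = 2382
  C=C: 1 × 591 = 591
  H–H: 1 × 449 = 449
  Σ(formed) = 3764 kJ
ΔH = Σ(broken) − Σ(formed) = 3860 − 3764 = +96 kJ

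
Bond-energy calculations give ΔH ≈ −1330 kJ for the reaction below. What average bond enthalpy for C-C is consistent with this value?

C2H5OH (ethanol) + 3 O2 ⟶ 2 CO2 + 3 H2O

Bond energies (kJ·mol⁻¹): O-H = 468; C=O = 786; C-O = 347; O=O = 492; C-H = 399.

D(C-C) ≈ 336 kJ/mol

Let D be the C-C bond energy.
Σ(broken) = 1×D + 5×399 + 1×347 + 1×468 + 3×492 = 4286 + D
Σ(formed) = 4×786 + 6×468 = 5952
ΔH = Σ(broken) − Σ(formed) = (4286 + D) − (5952) = −1666 + D
Setting this equal to −1330 kJ gives D = 336 kJ/mol.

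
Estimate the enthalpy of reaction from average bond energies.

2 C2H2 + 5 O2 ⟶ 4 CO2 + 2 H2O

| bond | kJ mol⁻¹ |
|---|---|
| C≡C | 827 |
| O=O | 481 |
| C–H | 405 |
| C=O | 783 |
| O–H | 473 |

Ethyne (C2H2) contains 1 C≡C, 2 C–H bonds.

ΔH ≈ −2477 kJ

Bonds broken (reactants):
  C≡C: 2 × 827 = 1654
  C–H: 4 × 405 = 1620
  O=O: 5 × 481 = 2405
  Σ(broken) = 5679 kJ
Bonds formed (products):
  C=O: 8 × 783 = 6264
  O–H: 4 × 473 = 1892
  Σ(formed) = 8156 kJ
ΔH = Σ(broken) − Σ(formed) = 5679 − 8156 = −2477 kJ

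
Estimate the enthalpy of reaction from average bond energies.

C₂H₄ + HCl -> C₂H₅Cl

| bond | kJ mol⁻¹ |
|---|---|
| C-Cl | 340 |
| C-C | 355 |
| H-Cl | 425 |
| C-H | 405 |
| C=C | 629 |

ΔH ≈ −46 kJ

Bonds broken (reactants):
  C-H: 4 × 405 = 1620
  C=C: 1 × 629 = 629
  H-Cl: 1 × 425 = 425
  Σ(broken) = 2674 kJ
Bonds formed (products):
  C-C: 1 × 355 = 355
  C-Cl: 1 × 340 = 340
  C-H: 5 × 405 = 2025
  Σ(formed) = 2720 kJ
ΔH = Σ(broken) − Σ(formed) = 2674 − 2720 = −46 kJ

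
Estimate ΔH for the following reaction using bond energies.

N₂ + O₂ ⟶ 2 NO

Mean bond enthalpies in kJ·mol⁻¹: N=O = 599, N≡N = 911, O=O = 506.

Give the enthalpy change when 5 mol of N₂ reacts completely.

Bonds broken (reactants):
  N≡N: 1 × 911 = 911
  O=O: 1 × 506 = 506
  Σ(broken) = 1417 kJ
Bonds formed (products):
  N=O: 2 × 599 = 1198
  Σ(formed) = 1198 kJ
ΔH = Σ(broken) − Σ(formed) = 1417 − 1198 = +219 kJ
For 5× the reaction as written: 5 × (+219) = +1095 kJ

ΔH = +1095 kJ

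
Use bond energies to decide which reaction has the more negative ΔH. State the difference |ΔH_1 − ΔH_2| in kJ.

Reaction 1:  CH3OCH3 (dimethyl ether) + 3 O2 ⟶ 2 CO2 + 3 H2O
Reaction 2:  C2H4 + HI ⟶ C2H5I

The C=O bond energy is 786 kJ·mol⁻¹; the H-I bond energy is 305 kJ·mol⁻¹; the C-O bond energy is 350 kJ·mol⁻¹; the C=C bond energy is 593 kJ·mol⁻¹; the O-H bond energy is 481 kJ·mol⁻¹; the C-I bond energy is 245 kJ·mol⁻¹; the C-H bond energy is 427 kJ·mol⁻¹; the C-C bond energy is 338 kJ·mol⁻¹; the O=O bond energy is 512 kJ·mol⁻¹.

Reaction 1:
  Bonds broken (reactants):
    C-H: 6 × 427 = 2562
    C-O: 2 × 350 = 700
    O=O: 3 × 512 = 1536
    Σ(broken) = 4798 kJ
  Bonds formed (products):
    C=O: 4 × 786 = 3144
    O-H: 6 × 481 = 2886
    Σ(formed) = 6030 kJ
  ΔH_1 = 4798 − 6030 = −1232 kJ
Reaction 2:
  Bonds broken (reactants):
    C-H: 4 × 427 = 1708
    C=C: 1 × 593 = 593
    H-I: 1 × 305 = 305
    Σ(broken) = 2606 kJ
  Bonds formed (products):
    C-C: 1 × 338 = 338
    C-H: 5 × 427 = 2135
    C-I: 1 × 245 = 245
    Σ(formed) = 2718 kJ
  ΔH_2 = 2606 − 2718 = −112 kJ
ΔH_1 − ΔH_2 = −1120 kJ, so reaction 1 has the more negative ΔH; |ΔH_1 − ΔH_2| = 1120 kJ.

Reaction 1, by 1120 kJ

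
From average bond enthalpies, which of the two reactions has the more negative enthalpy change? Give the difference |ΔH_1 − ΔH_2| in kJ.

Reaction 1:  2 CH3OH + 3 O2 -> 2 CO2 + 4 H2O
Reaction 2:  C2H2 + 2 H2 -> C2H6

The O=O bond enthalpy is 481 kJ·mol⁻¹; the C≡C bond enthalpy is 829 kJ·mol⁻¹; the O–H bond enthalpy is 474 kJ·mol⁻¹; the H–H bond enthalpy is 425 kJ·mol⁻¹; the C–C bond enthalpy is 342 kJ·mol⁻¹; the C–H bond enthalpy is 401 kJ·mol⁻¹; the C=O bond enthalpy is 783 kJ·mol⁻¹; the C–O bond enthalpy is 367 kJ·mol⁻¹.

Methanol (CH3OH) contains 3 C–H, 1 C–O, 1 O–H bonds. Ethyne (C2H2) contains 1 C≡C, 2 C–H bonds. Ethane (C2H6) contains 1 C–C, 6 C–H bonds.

Reaction 1:
  Bonds broken (reactants):
    C–H: 6 × 401 = 2406
    C–O: 2 × 367 = 734
    O–H: 2 × 474 = 948
    O=O: 3 × 481 = 1443
    Σ(broken) = 5531 kJ
  Bonds formed (products):
    C=O: 4 × 783 = 3132
    O–H: 8 × 474 = 3792
    Σ(formed) = 6924 kJ
  ΔH_1 = 5531 − 6924 = −1393 kJ
Reaction 2:
  Bonds broken (reactants):
    C≡C: 1 × 829 = 829
    C–H: 2 × 401 = 802
    H–H: 2 × 425 = 850
    Σ(broken) = 2481 kJ
  Bonds formed (products):
    C–C: 1 × 342 = 342
    C–H: 6 × 401 = 2406
    Σ(formed) = 2748 kJ
  ΔH_2 = 2481 − 2748 = −267 kJ
ΔH_1 − ΔH_2 = −1126 kJ, so reaction 1 has the more negative ΔH; |ΔH_1 − ΔH_2| = 1126 kJ.

Reaction 1, by 1126 kJ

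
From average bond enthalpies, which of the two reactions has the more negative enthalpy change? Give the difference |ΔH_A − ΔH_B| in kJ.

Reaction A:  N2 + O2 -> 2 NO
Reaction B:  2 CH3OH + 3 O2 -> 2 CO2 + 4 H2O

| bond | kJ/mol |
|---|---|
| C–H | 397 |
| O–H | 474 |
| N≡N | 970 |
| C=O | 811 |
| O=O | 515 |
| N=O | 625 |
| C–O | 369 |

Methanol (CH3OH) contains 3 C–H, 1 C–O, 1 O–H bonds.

Reaction A:
  Bonds broken (reactants):
    N≡N: 1 × 970 = 970
    O=O: 1 × 515 = 515
    Σ(broken) = 1485 kJ
  Bonds formed (products):
    N=O: 2 × 625 = 1250
    Σ(formed) = 1250 kJ
  ΔH_A = 1485 − 1250 = +235 kJ
Reaction B:
  Bonds broken (reactants):
    C–H: 6 × 397 = 2382
    C–O: 2 × 369 = 738
    O–H: 2 × 474 = 948
    O=O: 3 × 515 = 1545
    Σ(broken) = 5613 kJ
  Bonds formed (products):
    C=O: 4 × 811 = 3244
    O–H: 8 × 474 = 3792
    Σ(formed) = 7036 kJ
  ΔH_B = 5613 − 7036 = −1423 kJ
ΔH_A − ΔH_B = +1658 kJ, so reaction B has the more negative ΔH; |ΔH_A − ΔH_B| = 1658 kJ.

Reaction B, by 1658 kJ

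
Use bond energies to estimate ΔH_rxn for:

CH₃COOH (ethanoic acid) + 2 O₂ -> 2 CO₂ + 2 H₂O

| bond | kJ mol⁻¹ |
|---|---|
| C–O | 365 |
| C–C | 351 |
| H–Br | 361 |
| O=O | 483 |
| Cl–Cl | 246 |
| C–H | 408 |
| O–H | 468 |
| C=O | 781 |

Bonds broken (reactants):
  C–C: 1 × 351 = 351
  C–H: 3 × 408 = 1224
  C–O: 1 × 365 = 365
  C=O: 1 × 781 = 781
  O–H: 1 × 468 = 468
  O=O: 2 × 483 = 966
  Σ(broken) = 4155 kJ
Bonds formed (products):
  C=O: 4 × 781 = 3124
  O–H: 4 × 468 = 1872
  Σ(formed) = 4996 kJ
ΔH = Σ(broken) − Σ(formed) = 4155 − 4996 = −841 kJ

ΔH ≈ −841 kJ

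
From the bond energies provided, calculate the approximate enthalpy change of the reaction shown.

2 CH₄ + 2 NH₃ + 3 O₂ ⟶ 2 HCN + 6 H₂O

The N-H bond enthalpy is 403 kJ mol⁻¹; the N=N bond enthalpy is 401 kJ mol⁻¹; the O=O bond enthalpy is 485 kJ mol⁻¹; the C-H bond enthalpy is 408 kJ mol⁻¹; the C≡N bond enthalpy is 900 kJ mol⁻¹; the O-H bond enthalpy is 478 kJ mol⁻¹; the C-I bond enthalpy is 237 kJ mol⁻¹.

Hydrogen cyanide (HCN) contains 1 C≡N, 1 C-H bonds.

Bonds broken (reactants):
  C-H: 8 × 408 = 3264
  N-H: 6 × 403 = 2418
  O=O: 3 × 485 = 1455
  Σ(broken) = 7137 kJ
Bonds formed (products):
  C≡N: 2 × 900 = 1800
  C-H: 2 × 408 = 816
  O-H: 12 × 478 = 5736
  Σ(formed) = 8352 kJ
ΔH = Σ(broken) − Σ(formed) = 7137 − 8352 = −1215 kJ

ΔH ≈ −1215 kJ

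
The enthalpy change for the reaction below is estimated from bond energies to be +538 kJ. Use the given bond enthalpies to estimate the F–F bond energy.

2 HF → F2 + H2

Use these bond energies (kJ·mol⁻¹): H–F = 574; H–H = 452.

Let D be the F–F bond energy.
Σ(broken) = 2×574 = 1148
Σ(formed) = 1×D + 1×452 = 452 + D
ΔH = Σ(broken) − Σ(formed) = (1148) − (452 + D) = +696 − D
Setting this equal to +538 kJ gives D = 158 kJ/mol.

D(F–F) ≈ 158 kJ/mol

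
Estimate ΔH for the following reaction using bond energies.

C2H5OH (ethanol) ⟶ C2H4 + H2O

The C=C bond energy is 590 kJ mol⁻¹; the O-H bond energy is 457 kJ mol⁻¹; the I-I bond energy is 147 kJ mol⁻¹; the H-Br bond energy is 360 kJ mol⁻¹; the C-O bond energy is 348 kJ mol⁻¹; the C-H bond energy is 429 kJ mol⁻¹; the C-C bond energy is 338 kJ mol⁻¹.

Bonds broken (reactants):
  C-C: 1 × 338 = 338
  C-H: 5 × 429 = 2145
  C-O: 1 × 348 = 348
  O-H: 1 × 457 = 457
  Σ(broken) = 3288 kJ
Bonds formed (products):
  C-H: 4 × 429 = 1716
  C=C: 1 × 590 = 590
  O-H: 2 × 457 = 914
  Σ(formed) = 3220 kJ
ΔH = Σ(broken) − Σ(formed) = 3288 − 3220 = +68 kJ

ΔH ≈ +68 kJ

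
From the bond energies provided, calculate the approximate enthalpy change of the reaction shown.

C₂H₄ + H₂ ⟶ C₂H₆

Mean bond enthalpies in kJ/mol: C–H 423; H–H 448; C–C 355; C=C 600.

Bonds broken (reactants):
  C–H: 4 × 423 = 1692
  C=C: 1 × 600 = 600
  H–H: 1 × 448 = 448
  Σ(broken) = 2740 kJ
Bonds formed (products):
  C–C: 1 × 355 = 355
  C–H: 6 × 423 = 2538
  Σ(formed) = 2893 kJ
ΔH = Σ(broken) − Σ(formed) = 2740 − 2893 = −153 kJ

ΔH ≈ −153 kJ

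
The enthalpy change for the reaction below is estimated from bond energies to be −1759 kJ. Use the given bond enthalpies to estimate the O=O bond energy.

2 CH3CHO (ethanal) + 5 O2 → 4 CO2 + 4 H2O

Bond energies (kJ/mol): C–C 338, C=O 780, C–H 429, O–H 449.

D(O=O) ≈ 481 kJ/mol

Let D be the O=O bond energy.
Σ(broken) = 2×338 + 8×429 + 2×780 + 5×D = 5668 + 5D
Σ(formed) = 8×780 + 8×449 = 9832
ΔH = Σ(broken) − Σ(formed) = (5668 + 5D) − (9832) = −4164 + 5D
Setting this equal to −1759 kJ gives 5D = 2405, so D = 481 kJ/mol.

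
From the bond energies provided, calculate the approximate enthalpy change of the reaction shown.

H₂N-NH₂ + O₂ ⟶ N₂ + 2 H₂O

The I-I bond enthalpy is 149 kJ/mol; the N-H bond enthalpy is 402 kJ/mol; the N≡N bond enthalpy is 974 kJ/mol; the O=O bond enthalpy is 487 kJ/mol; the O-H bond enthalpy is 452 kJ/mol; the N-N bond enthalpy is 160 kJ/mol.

Bonds broken (reactants):
  N-H: 4 × 402 = 1608
  N-N: 1 × 160 = 160
  O=O: 1 × 487 = 487
  Σ(broken) = 2255 kJ
Bonds formed (products):
  N≡N: 1 × 974 = 974
  O-H: 4 × 452 = 1808
  Σ(formed) = 2782 kJ
ΔH = Σ(broken) − Σ(formed) = 2255 − 2782 = −527 kJ

ΔH ≈ −527 kJ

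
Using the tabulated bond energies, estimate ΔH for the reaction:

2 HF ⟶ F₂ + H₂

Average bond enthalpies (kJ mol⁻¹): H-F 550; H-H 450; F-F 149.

Bonds broken (reactants):
  H-F: 2 × 550 = 1100
  Σ(broken) = 1100 kJ
Bonds formed (products):
  F-F: 1 × 149 = 149
  H-H: 1 × 450 = 450
  Σ(formed) = 599 kJ
ΔH = Σ(broken) − Σ(formed) = 1100 − 599 = +501 kJ

ΔH ≈ +501 kJ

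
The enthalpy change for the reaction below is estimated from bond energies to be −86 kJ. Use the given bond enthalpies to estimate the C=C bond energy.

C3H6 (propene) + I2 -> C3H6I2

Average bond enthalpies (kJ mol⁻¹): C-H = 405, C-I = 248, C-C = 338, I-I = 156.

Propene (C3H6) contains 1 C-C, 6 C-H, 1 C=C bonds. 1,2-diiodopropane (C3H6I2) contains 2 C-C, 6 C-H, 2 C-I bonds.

D(C=C) ≈ 592 kJ/mol

Let D be the C=C bond energy.
Σ(broken) = 1×338 + 6×405 + 1×D + 1×156 = 2924 + D
Σ(formed) = 2×338 + 6×405 + 2×248 = 3602
ΔH = Σ(broken) − Σ(formed) = (2924 + D) − (3602) = −678 + D
Setting this equal to −86 kJ gives D = 592 kJ/mol.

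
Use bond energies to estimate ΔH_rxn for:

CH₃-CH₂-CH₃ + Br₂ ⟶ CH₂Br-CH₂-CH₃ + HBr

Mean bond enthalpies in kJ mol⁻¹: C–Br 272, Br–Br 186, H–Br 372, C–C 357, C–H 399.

ΔH ≈ −59 kJ

Bonds broken (reactants):
  Br–Br: 1 × 186 = 186
  C–C: 2 × 357 = 714
  C–H: 8 × 399 = 3192
  Σ(broken) = 4092 kJ
Bonds formed (products):
  C–Br: 1 × 272 = 272
  C–C: 2 × 357 = 714
  C–H: 7 × 399 = 2793
  H–Br: 1 × 372 = 372
  Σ(formed) = 4151 kJ
ΔH = Σ(broken) − Σ(formed) = 4092 − 4151 = −59 kJ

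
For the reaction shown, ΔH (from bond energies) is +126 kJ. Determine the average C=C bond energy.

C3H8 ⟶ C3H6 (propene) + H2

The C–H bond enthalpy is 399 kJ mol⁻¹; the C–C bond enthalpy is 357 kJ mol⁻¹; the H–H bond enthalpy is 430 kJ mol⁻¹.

D(C=C) ≈ 599 kJ/mol

Let D be the C=C bond energy.
Σ(broken) = 2×357 + 8×399 = 3906
Σ(formed) = 1×357 + 6×399 + 1×D + 1×430 = 3181 + D
ΔH = Σ(broken) − Σ(formed) = (3906) − (3181 + D) = +725 − D
Setting this equal to +126 kJ gives D = 599 kJ/mol.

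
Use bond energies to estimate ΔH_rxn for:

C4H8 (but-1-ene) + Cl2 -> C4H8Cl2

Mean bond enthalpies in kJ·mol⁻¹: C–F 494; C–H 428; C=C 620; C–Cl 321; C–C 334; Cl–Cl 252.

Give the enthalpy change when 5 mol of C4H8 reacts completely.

Bonds broken (reactants):
  C–C: 2 × 334 = 668
  C–H: 8 × 428 = 3424
  C=C: 1 × 620 = 620
  Cl–Cl: 1 × 252 = 252
  Σ(broken) = 4964 kJ
Bonds formed (products):
  C–C: 3 × 334 = 1002
  C–Cl: 2 × 321 = 642
  C–H: 8 × 428 = 3424
  Σ(formed) = 5068 kJ
ΔH = Σ(broken) − Σ(formed) = 4964 − 5068 = −104 kJ
For 5× the reaction as written: 5 × (−104) = −520 kJ

ΔH = −520 kJ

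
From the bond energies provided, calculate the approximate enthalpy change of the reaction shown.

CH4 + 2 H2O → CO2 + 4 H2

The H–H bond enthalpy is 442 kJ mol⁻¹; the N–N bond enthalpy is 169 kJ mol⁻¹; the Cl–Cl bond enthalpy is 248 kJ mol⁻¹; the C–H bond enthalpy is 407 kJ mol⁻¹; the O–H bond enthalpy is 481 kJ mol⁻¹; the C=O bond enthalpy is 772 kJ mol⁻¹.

ΔH ≈ +240 kJ

Bonds broken (reactants):
  C–H: 4 × 407 = 1628
  O–H: 4 × 481 = 1924
  Σ(broken) = 3552 kJ
Bonds formed (products):
  C=O: 2 × 772 = 1544
  H–H: 4 × 442 = 1768
  Σ(formed) = 3312 kJ
ΔH = Σ(broken) − Σ(formed) = 3552 − 3312 = +240 kJ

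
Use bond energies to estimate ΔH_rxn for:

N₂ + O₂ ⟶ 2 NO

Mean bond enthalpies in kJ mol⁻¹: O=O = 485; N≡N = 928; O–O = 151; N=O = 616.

ΔH ≈ +181 kJ

Bonds broken (reactants):
  N≡N: 1 × 928 = 928
  O=O: 1 × 485 = 485
  Σ(broken) = 1413 kJ
Bonds formed (products):
  N=O: 2 × 616 = 1232
  Σ(formed) = 1232 kJ
ΔH = Σ(broken) − Σ(formed) = 1413 − 1232 = +181 kJ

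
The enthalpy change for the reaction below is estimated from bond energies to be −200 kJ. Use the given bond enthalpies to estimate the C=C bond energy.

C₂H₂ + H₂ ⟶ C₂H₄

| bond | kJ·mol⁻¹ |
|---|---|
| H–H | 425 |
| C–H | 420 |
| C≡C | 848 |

Let D be the C=C bond energy.
Σ(broken) = 1×848 + 2×420 + 1×425 = 2113
Σ(formed) = 4×420 + 1×D = 1680 + D
ΔH = Σ(broken) − Σ(formed) = (2113) − (1680 + D) = +433 − D
Setting this equal to −200 kJ gives D = 633 kJ/mol.

D(C=C) ≈ 633 kJ/mol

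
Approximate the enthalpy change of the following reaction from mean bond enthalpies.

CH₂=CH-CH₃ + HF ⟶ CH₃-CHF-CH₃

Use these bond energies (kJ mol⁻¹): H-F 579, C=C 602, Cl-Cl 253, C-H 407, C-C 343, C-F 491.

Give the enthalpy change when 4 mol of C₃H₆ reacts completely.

Bonds broken (reactants):
  C-C: 1 × 343 = 343
  C-H: 6 × 407 = 2442
  C=C: 1 × 602 = 602
  H-F: 1 × 579 = 579
  Σ(broken) = 3966 kJ
Bonds formed (products):
  C-C: 2 × 343 = 686
  C-F: 1 × 491 = 491
  C-H: 7 × 407 = 2849
  Σ(formed) = 4026 kJ
ΔH = Σ(broken) − Σ(formed) = 3966 − 4026 = −60 kJ
For 4× the reaction as written: 4 × (−60) = −240 kJ

ΔH = −240 kJ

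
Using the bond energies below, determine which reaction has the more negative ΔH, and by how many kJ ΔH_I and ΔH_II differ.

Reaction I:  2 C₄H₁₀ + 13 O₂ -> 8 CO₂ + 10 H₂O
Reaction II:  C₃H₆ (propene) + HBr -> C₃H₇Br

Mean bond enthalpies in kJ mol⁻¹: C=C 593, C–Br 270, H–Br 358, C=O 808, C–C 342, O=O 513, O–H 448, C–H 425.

Reaction I:
  Bonds broken (reactants):
    C–C: 6 × 342 = 2052
    C–H: 20 × 425 = 8500
    O=O: 13 × 513 = 6669
    Σ(broken) = 17221 kJ
  Bonds formed (products):
    C=O: 16 × 808 = 12928
    O–H: 20 × 448 = 8960
    Σ(formed) = 21888 kJ
  ΔH_I = 17221 − 21888 = −4667 kJ
Reaction II:
  Bonds broken (reactants):
    C–C: 1 × 342 = 342
    C–H: 6 × 425 = 2550
    C=C: 1 × 593 = 593
    H–Br: 1 × 358 = 358
    Σ(broken) = 3843 kJ
  Bonds formed (products):
    C–Br: 1 × 270 = 270
    C–C: 2 × 342 = 684
    C–H: 7 × 425 = 2975
    Σ(formed) = 3929 kJ
  ΔH_II = 3843 − 3929 = −86 kJ
ΔH_I − ΔH_II = −4581 kJ, so reaction I has the more negative ΔH; |ΔH_I − ΔH_II| = 4581 kJ.

Reaction I, by 4581 kJ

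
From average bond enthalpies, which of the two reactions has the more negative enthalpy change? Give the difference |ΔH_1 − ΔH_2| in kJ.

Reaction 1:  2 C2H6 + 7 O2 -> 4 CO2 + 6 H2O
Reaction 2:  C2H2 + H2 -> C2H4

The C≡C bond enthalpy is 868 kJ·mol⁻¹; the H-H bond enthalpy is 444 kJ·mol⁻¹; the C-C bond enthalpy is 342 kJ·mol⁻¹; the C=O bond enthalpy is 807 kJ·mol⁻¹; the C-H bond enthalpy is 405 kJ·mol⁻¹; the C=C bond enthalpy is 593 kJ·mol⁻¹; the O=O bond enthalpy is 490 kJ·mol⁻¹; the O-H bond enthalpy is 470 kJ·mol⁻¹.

Reaction 1:
  Bonds broken (reactants):
    C-C: 2 × 342 = 684
    C-H: 12 × 405 = 4860
    O=O: 7 × 490 = 3430
    Σ(broken) = 8974 kJ
  Bonds formed (products):
    C=O: 8 × 807 = 6456
    O-H: 12 × 470 = 5640
    Σ(formed) = 12096 kJ
  ΔH_1 = 8974 − 12096 = −3122 kJ
Reaction 2:
  Bonds broken (reactants):
    C≡C: 1 × 868 = 868
    C-H: 2 × 405 = 810
    H-H: 1 × 444 = 444
    Σ(broken) = 2122 kJ
  Bonds formed (products):
    C-H: 4 × 405 = 1620
    C=C: 1 × 593 = 593
    Σ(formed) = 2213 kJ
  ΔH_2 = 2122 − 2213 = −91 kJ
ΔH_1 − ΔH_2 = −3031 kJ, so reaction 1 has the more negative ΔH; |ΔH_1 − ΔH_2| = 3031 kJ.

Reaction 1, by 3031 kJ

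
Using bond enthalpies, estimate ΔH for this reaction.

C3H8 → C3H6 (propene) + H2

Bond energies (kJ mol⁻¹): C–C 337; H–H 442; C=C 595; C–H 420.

Bonds broken (reactants):
  C–C: 2 × 337 = 674
  C–H: 8 × 420 = 3360
  Σ(broken) = 4034 kJ
Bonds formed (products):
  C–C: 1 × 337 = 337
  C–H: 6 × 420 = 2520
  C=C: 1 × 595 = 595
  H–H: 1 × 442 = 442
  Σ(formed) = 3894 kJ
ΔH = Σ(broken) − Σ(formed) = 4034 − 3894 = +140 kJ

ΔH ≈ +140 kJ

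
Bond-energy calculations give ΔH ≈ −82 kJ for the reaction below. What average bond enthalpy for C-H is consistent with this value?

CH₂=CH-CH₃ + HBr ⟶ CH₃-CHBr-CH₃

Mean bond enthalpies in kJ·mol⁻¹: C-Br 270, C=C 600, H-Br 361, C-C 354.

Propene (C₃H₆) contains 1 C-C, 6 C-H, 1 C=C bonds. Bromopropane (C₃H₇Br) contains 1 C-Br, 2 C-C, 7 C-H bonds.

D(C-H) ≈ 419 kJ/mol

Let D be the C-H bond energy.
Σ(broken) = 1×354 + 6×D + 1×600 + 1×361 = 1315 + 6D
Σ(formed) = 1×270 + 2×354 + 7×D = 978 + 7D
ΔH = Σ(broken) − Σ(formed) = (1315 + 6D) − (978 + 7D) = +337 − D
Setting this equal to −82 kJ gives D = 419 kJ/mol.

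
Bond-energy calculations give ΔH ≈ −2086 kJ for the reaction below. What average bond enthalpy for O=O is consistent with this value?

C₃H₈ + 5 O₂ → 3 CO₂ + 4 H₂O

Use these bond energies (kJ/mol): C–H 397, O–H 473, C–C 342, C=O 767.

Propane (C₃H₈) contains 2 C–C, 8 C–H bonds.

Let D be the O=O bond energy.
Σ(broken) = 2×342 + 8×397 + 5×D = 3860 + 5D
Σ(formed) = 6×767 + 8×473 = 8386
ΔH = Σ(broken) − Σ(formed) = (3860 + 5D) − (8386) = −4526 + 5D
Setting this equal to −2086 kJ gives 5D = 2440, so D = 488 kJ/mol.

D(O=O) ≈ 488 kJ/mol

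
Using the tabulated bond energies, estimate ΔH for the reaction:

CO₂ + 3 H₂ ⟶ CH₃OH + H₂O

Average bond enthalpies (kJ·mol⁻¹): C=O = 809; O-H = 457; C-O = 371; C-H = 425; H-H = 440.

ΔH ≈ −79 kJ

Bonds broken (reactants):
  C=O: 2 × 809 = 1618
  H-H: 3 × 440 = 1320
  Σ(broken) = 2938 kJ
Bonds formed (products):
  C-H: 3 × 425 = 1275
  C-O: 1 × 371 = 371
  O-H: 3 × 457 = 1371
  Σ(formed) = 3017 kJ
ΔH = Σ(broken) − Σ(formed) = 2938 − 3017 = −79 kJ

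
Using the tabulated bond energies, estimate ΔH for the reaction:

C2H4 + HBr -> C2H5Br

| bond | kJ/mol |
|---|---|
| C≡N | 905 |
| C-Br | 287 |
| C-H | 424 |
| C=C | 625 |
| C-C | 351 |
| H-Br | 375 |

Bonds broken (reactants):
  C-H: 4 × 424 = 1696
  C=C: 1 × 625 = 625
  H-Br: 1 × 375 = 375
  Σ(broken) = 2696 kJ
Bonds formed (products):
  C-Br: 1 × 287 = 287
  C-C: 1 × 351 = 351
  C-H: 5 × 424 = 2120
  Σ(formed) = 2758 kJ
ΔH = Σ(broken) − Σ(formed) = 2696 − 2758 = −62 kJ

ΔH ≈ −62 kJ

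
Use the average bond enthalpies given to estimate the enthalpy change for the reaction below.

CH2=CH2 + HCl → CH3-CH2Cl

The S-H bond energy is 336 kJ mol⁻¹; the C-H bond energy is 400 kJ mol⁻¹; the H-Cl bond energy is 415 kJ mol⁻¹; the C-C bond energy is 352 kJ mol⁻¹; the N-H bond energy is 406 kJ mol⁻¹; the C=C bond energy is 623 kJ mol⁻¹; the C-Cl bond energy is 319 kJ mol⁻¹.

ΔH ≈ −33 kJ

Bonds broken (reactants):
  C-H: 4 × 400 = 1600
  C=C: 1 × 623 = 623
  H-Cl: 1 × 415 = 415
  Σ(broken) = 2638 kJ
Bonds formed (products):
  C-C: 1 × 352 = 352
  C-Cl: 1 × 319 = 319
  C-H: 5 × 400 = 2000
  Σ(formed) = 2671 kJ
ΔH = Σ(broken) − Σ(formed) = 2638 − 2671 = −33 kJ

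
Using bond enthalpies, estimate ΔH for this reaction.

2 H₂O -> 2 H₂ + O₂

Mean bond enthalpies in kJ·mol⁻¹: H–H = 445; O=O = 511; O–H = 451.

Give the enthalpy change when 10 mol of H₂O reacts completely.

ΔH = +2015 kJ

Bonds broken (reactants):
  O–H: 4 × 451 = 1804
  Σ(broken) = 1804 kJ
Bonds formed (products):
  H–H: 2 × 445 = 890
  O=O: 1 × 511 = 511
  Σ(formed) = 1401 kJ
ΔH = Σ(broken) − Σ(formed) = 1804 − 1401 = +403 kJ
For 5× the reaction as written: 5 × (+403) = +2015 kJ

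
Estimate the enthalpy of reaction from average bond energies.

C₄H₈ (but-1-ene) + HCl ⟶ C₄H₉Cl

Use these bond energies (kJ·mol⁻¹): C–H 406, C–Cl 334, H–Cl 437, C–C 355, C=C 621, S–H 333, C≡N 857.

ΔH ≈ −37 kJ

Bonds broken (reactants):
  C–C: 2 × 355 = 710
  C–H: 8 × 406 = 3248
  C=C: 1 × 621 = 621
  H–Cl: 1 × 437 = 437
  Σ(broken) = 5016 kJ
Bonds formed (products):
  C–C: 3 × 355 = 1065
  C–Cl: 1 × 334 = 334
  C–H: 9 × 406 = 3654
  Σ(formed) = 5053 kJ
ΔH = Σ(broken) − Σ(formed) = 5016 − 5053 = −37 kJ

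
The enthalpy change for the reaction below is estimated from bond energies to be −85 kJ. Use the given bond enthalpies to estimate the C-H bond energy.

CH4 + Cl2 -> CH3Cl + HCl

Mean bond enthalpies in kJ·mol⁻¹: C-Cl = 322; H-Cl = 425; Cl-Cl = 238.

Let D be the C-H bond energy.
Σ(broken) = 4×D + 1×238 = 238 + 4D
Σ(formed) = 1×322 + 3×D + 1×425 = 747 + 3D
ΔH = Σ(broken) − Σ(formed) = (238 + 4D) − (747 + 3D) = −509 + D
Setting this equal to −85 kJ gives D = 424 kJ/mol.

D(C-H) ≈ 424 kJ/mol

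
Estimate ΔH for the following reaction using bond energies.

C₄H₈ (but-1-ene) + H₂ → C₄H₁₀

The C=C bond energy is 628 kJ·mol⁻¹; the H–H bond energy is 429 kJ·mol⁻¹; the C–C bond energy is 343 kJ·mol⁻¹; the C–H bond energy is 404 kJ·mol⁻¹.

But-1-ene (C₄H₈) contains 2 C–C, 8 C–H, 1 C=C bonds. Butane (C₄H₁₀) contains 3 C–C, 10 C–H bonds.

Bonds broken (reactants):
  C–C: 2 × 343 = 686
  C–H: 8 × 404 = 3232
  C=C: 1 × 628 = 628
  H–H: 1 × 429 = 429
  Σ(broken) = 4975 kJ
Bonds formed (products):
  C–C: 3 × 343 = 1029
  C–H: 10 × 404 = 4040
  Σ(formed) = 5069 kJ
ΔH = Σ(broken) − Σ(formed) = 4975 − 5069 = −94 kJ

ΔH ≈ −94 kJ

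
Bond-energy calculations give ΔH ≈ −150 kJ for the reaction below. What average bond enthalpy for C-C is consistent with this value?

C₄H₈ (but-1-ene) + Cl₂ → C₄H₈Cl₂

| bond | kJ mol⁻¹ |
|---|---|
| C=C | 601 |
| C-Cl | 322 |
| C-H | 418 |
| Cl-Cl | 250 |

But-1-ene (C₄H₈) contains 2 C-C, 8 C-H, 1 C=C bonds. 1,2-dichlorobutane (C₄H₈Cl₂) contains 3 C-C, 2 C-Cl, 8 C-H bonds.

D(C-C) ≈ 357 kJ/mol

Let D be the C-C bond energy.
Σ(broken) = 2×D + 8×418 + 1×601 + 1×250 = 4195 + 2D
Σ(formed) = 3×D + 2×322 + 8×418 = 3988 + 3D
ΔH = Σ(broken) − Σ(formed) = (4195 + 2D) − (3988 + 3D) = +207 − D
Setting this equal to −150 kJ gives D = 357 kJ/mol.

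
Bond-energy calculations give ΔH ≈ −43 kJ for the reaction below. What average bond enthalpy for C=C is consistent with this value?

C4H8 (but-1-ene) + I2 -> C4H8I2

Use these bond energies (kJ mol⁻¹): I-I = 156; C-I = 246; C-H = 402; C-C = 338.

Let D be the C=C bond energy.
Σ(broken) = 2×338 + 8×402 + 1×D + 1×156 = 4048 + D
Σ(formed) = 3×338 + 8×402 + 2×246 = 4722
ΔH = Σ(broken) − Σ(formed) = (4048 + D) − (4722) = −674 + D
Setting this equal to −43 kJ gives D = 631 kJ/mol.

D(C=C) ≈ 631 kJ/mol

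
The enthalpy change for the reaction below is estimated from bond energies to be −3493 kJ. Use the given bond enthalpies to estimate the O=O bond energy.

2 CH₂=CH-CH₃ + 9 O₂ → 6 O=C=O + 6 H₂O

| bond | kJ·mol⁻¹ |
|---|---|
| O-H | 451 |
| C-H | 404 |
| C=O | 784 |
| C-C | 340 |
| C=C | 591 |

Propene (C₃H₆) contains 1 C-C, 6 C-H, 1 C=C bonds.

D(O=O) ≈ 513 kJ/mol

Let D be the O=O bond energy.
Σ(broken) = 2×340 + 12×404 + 2×591 + 9×D = 6710 + 9D
Σ(formed) = 12×784 + 12×451 = 14820
ΔH = Σ(broken) − Σ(formed) = (6710 + 9D) − (14820) = −8110 + 9D
Setting this equal to −3493 kJ gives 9D = 4617, so D = 513 kJ/mol.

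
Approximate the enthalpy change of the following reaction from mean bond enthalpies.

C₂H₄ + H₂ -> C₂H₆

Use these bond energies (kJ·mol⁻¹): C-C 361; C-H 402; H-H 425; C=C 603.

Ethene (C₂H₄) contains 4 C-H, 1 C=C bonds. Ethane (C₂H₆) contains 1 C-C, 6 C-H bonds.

Bonds broken (reactants):
  C-H: 4 × 402 = 1608
  C=C: 1 × 603 = 603
  H-H: 1 × 425 = 425
  Σ(broken) = 2636 kJ
Bonds formed (products):
  C-C: 1 × 361 = 361
  C-H: 6 × 402 = 2412
  Σ(formed) = 2773 kJ
ΔH = Σ(broken) − Σ(formed) = 2636 − 2773 = −137 kJ

ΔH ≈ −137 kJ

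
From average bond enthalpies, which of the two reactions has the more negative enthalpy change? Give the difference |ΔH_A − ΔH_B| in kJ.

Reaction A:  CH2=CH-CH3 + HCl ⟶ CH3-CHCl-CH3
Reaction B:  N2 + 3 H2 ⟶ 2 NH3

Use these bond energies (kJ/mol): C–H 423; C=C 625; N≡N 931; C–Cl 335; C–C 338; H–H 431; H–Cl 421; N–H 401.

Reaction B, by 132 kJ

Reaction A:
  Bonds broken (reactants):
    C–C: 1 × 338 = 338
    C–H: 6 × 423 = 2538
    C=C: 1 × 625 = 625
    H–Cl: 1 × 421 = 421
    Σ(broken) = 3922 kJ
  Bonds formed (products):
    C–C: 2 × 338 = 676
    C–Cl: 1 × 335 = 335
    C–H: 7 × 423 = 2961
    Σ(formed) = 3972 kJ
  ΔH_A = 3922 − 3972 = −50 kJ
Reaction B:
  Bonds broken (reactants):
    H–H: 3 × 431 = 1293
    N≡N: 1 × 931 = 931
    Σ(broken) = 2224 kJ
  Bonds formed (products):
    N–H: 6 × 401 = 2406
    Σ(formed) = 2406 kJ
  ΔH_B = 2224 − 2406 = −182 kJ
ΔH_A − ΔH_B = +132 kJ, so reaction B has the more negative ΔH; |ΔH_A − ΔH_B| = 132 kJ.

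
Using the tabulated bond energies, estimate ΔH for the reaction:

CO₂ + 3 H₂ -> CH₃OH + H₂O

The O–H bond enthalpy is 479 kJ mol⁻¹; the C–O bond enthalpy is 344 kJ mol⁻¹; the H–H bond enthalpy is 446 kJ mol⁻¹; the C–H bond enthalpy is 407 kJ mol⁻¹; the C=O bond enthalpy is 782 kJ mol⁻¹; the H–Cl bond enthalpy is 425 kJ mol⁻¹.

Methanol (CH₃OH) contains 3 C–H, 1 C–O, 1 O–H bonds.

Bonds broken (reactants):
  C=O: 2 × 782 = 1564
  H–H: 3 × 446 = 1338
  Σ(broken) = 2902 kJ
Bonds formed (products):
  C–H: 3 × 407 = 1221
  C–O: 1 × 344 = 344
  O–H: 3 × 479 = 1437
  Σ(formed) = 3002 kJ
ΔH = Σ(broken) − Σ(formed) = 2902 − 3002 = −100 kJ

ΔH ≈ −100 kJ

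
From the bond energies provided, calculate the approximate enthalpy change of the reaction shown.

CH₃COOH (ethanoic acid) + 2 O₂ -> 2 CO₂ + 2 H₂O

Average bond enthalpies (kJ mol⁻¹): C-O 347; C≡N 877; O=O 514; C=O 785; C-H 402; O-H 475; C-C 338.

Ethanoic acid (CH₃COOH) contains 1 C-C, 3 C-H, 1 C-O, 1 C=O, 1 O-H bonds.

Bonds broken (reactants):
  C-C: 1 × 338 = 338
  C-H: 3 × 402 = 1206
  C-O: 1 × 347 = 347
  C=O: 1 × 785 = 785
  O-H: 1 × 475 = 475
  O=O: 2 × 514 = 1028
  Σ(broken) = 4179 kJ
Bonds formed (products):
  C=O: 4 × 785 = 3140
  O-H: 4 × 475 = 1900
  Σ(formed) = 5040 kJ
ΔH = Σ(broken) − Σ(formed) = 4179 − 5040 = −861 kJ

ΔH ≈ −861 kJ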